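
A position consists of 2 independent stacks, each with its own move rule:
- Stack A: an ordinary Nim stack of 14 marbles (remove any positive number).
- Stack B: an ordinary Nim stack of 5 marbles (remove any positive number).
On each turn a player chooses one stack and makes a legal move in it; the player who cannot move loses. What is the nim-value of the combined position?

11

Stack A is a plain Nim stack of size 14, so its Grundy value is 14.
Stack B is a plain Nim stack of size 5, so its Grundy value is 5.
By the Sprague-Grundy theorem, the Grundy value of a sum of independent games is the XOR of the component values.
Combined value = 14 ⊕ 5 = 11.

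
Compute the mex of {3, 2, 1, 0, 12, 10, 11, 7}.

The values 0, 1, 2, 3 are all present; 4 is the first non-negative integer missing from the set.

4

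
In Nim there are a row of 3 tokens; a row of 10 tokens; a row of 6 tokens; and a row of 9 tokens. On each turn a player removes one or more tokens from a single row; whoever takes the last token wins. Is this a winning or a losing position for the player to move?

Compute the nim-sum pairwise:
3 ^ 10 = 9
9 ^ 6 = 15
15 ^ 9 = 6
The nim-sum is 6 ≠ 0, so this is an N-position: the player to move can win.

Winning position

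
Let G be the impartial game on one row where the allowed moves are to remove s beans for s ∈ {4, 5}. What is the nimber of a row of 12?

0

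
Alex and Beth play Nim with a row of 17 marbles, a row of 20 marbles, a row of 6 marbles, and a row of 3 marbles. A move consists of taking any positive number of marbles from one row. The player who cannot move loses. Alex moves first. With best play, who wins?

Beth wins

Nim-sum: 17 XOR 20 XOR 6 XOR 3 = 0.
The nim-sum is 0, so this is a P-position: the player to move is in a losing position under optimal play; Alex is about to move from it and so loses — Beth wins.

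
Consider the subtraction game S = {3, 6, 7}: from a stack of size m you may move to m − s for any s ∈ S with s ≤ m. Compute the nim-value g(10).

Grundy values for subtraction set {3, 6, 7}:
k:     0  1  2  3  4  5  6  7  8  9 10
g(k):  0  0  0  1  1  1  2  2  2  3  0
So g(10) = 0.

0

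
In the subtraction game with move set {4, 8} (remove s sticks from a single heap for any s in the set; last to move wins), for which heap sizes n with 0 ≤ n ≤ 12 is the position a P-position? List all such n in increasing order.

Grundy values for subtraction set {4, 8}:
g(0) = mex{} = 0
g(1) = mex{} = 0
g(2) = mex{} = 0
g(3) = mex{} = 0
g(4) = mex{0} = 1
g(5) = mex{0} = 1
g(6) = mex{0} = 1
g(7) = mex{0} = 1
g(8) = mex{0,1} = 2
g(9) = mex{0,1} = 2
g(10) = mex{0,1} = 2
g(11) = mex{0,1} = 2
g(12) = mex{1,2} = 0
The P-positions (g = 0) in 0..12 are 0, 1, 2, 3, 12.

0, 1, 2, 3, 12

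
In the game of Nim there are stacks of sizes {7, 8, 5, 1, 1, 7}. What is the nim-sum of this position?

13

Write each in binary and XOR column by column:
  0111  (7)
  1000  (8)
  0101  (5)
  0001  (1)
  0001  (1)
  0111  (7)
  ----
  1101  (13)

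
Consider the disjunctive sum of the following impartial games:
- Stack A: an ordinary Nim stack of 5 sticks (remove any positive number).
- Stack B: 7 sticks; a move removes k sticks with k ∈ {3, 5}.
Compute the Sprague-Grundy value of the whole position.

7

Stack A is a plain Nim stack of size 5, so its Grundy value is 5.
Build the Grundy sequence for stack B with g(k) = mex{g(k−s) : s ∈ {3, 5}, s ≤ k}:
g(0) = mex{} = 0
g(1) = mex{} = 0
g(2) = mex{} = 0
g(3) = mex{0} = 1
g(4) = mex{0} = 1
g(5) = mex{0} = 1
g(6) = mex{0,1} = 2
g(7) = mex{0,1} = 2
So g(7) = 2.
By the Sprague-Grundy theorem, the Grundy value of a sum of independent games is the XOR of the component values.
Combined value = 5 ⊕ 2 = 7.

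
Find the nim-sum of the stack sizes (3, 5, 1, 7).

Nim-sum: 3 ⊕ 5 ⊕ 1 ⊕ 7 = 0.

0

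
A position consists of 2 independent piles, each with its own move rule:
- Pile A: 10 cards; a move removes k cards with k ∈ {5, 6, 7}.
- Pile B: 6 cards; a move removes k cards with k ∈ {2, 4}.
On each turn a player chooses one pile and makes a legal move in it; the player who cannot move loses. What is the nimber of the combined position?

2

Build the Grundy sequence for pile A with g(k) = mex{g(k−s) : s ∈ {5, 6, 7}, s ≤ k}:
g(0) = mex{} = 0
g(1) = mex{} = 0
g(2) = mex{} = 0
g(3) = mex{} = 0
g(4) = mex{} = 0
g(5) = mex{0} = 1
g(6) = mex{0} = 1
g(7) = mex{0} = 1
g(8) = mex{0} = 1
g(9) = mex{0} = 1
g(10) = mex{0,1} = 2
So g(10) = 2.
Grundy values for pile B (subtraction set {2, 4}):
k:     0  1  2  3  4  5  6
g(k):  0  0  1  1  2  2  0
So g(6) = 0.
By the Sprague-Grundy theorem, the Grundy value of a sum of independent games is the XOR of the component values.
Combined value = 2 XOR 0 = 2.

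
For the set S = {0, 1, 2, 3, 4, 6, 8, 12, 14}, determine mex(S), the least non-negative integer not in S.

The values 0, 1, 2, 3, 4 are all present; 5 is the first non-negative integer missing from the set.

5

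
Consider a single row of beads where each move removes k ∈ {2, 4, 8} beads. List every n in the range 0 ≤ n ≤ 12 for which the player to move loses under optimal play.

Build the Grundy sequence with g(k) = mex{g(k−s) : s ∈ {2, 4, 8}, s ≤ k}:
k:     0  1  2  3  4  5  6  7  8  9 10 11 12
g(k):  0  0  1  1  2  2  0  0  1  1  2  2  0
The P-positions (g = 0) in 0..12 are 0, 1, 6, 7, 12.

0, 1, 6, 7, 12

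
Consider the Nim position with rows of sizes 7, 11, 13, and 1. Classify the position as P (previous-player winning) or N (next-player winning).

In binary:
  0111  (7)
  1011  (11)
  1101  (13)
  0001  (1)
  ----
  0000  (0)
The nim-sum is 0, so this is a P-position: the player to move is in a losing position under optimal play.

P-position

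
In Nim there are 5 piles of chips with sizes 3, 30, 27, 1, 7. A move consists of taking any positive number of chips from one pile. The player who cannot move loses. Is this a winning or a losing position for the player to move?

Losing position

Compute the nim-sum pairwise:
3 XOR 30 = 29
29 XOR 27 = 6
6 XOR 1 = 7
7 XOR 7 = 0
The nim-sum is 0, so this is a P-position: the player to move is in a losing position under optimal play.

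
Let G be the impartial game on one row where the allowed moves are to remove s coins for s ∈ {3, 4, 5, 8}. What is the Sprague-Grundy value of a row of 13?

Grundy values for subtraction set {3, 4, 5, 8}:
k:     0  1  2  3  4  5  6  7  8  9 10 11 12 13
g(k):  0  0  0  1  1  1  2  2  2  3  3  0  0  0
So g(13) = 0.

0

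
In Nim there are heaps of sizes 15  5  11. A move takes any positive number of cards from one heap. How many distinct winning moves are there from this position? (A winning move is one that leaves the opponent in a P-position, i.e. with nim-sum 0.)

Write each in binary and XOR column by column:
  1111  (15)
  0101  (5)
  1011  (11)
  ----
  0001  (1)
The overall nim-sum is X = 1. A heap of size p has a winning move iff p XOR X < p (reduce it to p XOR X).
  15: 15 XOR 1 = 14 < 15 — winning move (to 14).
  5: 5 XOR 1 = 4 < 5 — winning move (to 4).
  11: 11 XOR 1 = 10 < 11 — winning move (to 10).
That gives 3 winning moves.

3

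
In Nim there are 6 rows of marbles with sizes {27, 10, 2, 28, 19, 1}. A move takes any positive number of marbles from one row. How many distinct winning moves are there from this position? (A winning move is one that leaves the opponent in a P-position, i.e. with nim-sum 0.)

3

Nim-sum: 27 XOR 10 XOR 2 XOR 28 XOR 19 XOR 1 = 29.
The overall nim-sum is X = 29. A row of size p has a winning move iff p XOR X < p (reduce it to p XOR X).
  27: 27 XOR 29 = 6 < 27 — winning move (to 6).
  10: 10 XOR 29 = 23 ≥ 10 — no move.
  2: 2 XOR 29 = 31 ≥ 2 — no move.
  28: 28 XOR 29 = 1 < 28 — winning move (to 1).
  19: 19 XOR 29 = 14 < 19 — winning move (to 14).
  1: 1 XOR 29 = 28 ≥ 1 — no move.
That gives 3 winning moves.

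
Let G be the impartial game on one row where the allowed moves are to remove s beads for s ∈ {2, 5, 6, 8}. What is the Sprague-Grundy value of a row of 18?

0

Grundy values for subtraction set {2, 5, 6, 8}:
k:     0  1  2  3  4  5  6  7  8  9 10 11 12 13 14 15 16 17 18
g(k):  0  0  1  1  0  2  1  3  2  2  3  0  2  1  0  0  1  1  0
So g(18) = 0.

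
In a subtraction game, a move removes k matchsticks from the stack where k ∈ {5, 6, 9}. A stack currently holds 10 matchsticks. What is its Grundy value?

2

Build the Grundy sequence with g(k) = mex{g(k−s) : s ∈ {5, 6, 9}, s ≤ k}:
g(0) = mex{} = 0
g(1) = mex{} = 0
g(2) = mex{} = 0
g(3) = mex{} = 0
g(4) = mex{} = 0
g(5) = mex{0} = 1
g(6) = mex{0} = 1
g(7) = mex{0} = 1
g(8) = mex{0} = 1
g(9) = mex{0} = 1
g(10) = mex{0,1} = 2
So g(10) = 2.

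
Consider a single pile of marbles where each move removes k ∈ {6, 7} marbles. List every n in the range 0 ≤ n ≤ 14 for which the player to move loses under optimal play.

0, 1, 2, 3, 4, 5, 13, 14

Build the Grundy sequence with g(k) = mex{g(k−s) : s ∈ {6, 7}, s ≤ k}:
k:     0  1  2  3  4  5  6  7  8  9 10 11 12 13 14
g(k):  0  0  0  0  0  0  1  1  1  1  1  1  2  0  0
The P-positions (g = 0) in 0..14 are 0, 1, 2, 3, 4, 5, 13, 14.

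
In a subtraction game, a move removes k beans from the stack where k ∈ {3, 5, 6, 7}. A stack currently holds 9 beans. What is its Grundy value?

3

Grundy values for subtraction set {3, 5, 6, 7}:
k:     0  1  2  3  4  5  6  7  8  9
g(k):  0  0  0  1  1  1  2  2  2  3
So g(9) = 3.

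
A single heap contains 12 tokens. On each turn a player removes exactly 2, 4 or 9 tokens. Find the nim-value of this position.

0

Grundy values for subtraction set {2, 4, 9}:
k:     0  1  2  3  4  5  6  7  8  9 10 11 12
g(k):  0  0  1  1  2  2  0  0  1  1  2  2  0
So g(12) = 0.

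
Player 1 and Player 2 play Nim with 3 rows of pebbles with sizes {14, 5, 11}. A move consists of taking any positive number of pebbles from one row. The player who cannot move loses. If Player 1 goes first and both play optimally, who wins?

Player 2 wins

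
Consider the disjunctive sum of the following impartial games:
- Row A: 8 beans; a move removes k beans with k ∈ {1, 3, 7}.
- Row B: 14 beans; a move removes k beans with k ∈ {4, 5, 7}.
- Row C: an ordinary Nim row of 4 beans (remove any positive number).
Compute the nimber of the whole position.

For row A, compute g(0), g(1), … with moves {1, 3, 7}:
k:     0  1  2  3  4  5  6  7  8
g(k):  0  1  0  1  0  1  0  1  0
So g(8) = 0.
For row B, compute g(0), g(1), … with moves {4, 5, 7}:
g(0) = mex{} = 0
g(1) = mex{} = 0
g(2) = mex{} = 0
g(3) = mex{} = 0
g(4) = mex{0} = 1
g(5) = mex{0} = 1
g(6) = mex{0} = 1
g(7) = mex{0} = 1
g(8) = mex{0,1} = 2
g(9) = mex{0,1} = 2
g(10) = mex{0,1} = 2
g(11) = mex{1} = 0
g(12) = mex{1,2} = 0
g(13) = mex{1,2} = 0
g(14) = mex{1,2} = 0
So g(14) = 0.
Row C is a plain Nim row of size 4, so its Grundy value is 4.
By the Sprague-Grundy theorem, the Grundy value of a sum of independent games is the XOR of the component values.
Combined value = 0 XOR 0 XOR 4 = 4.

4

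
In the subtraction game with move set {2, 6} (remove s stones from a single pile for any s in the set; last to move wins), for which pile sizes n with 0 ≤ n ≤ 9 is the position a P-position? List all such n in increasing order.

0, 1, 4, 5, 8, 9

Compute g(0), g(1), … for moves {2, 6}:
g(0) = mex{} = 0
g(1) = mex{} = 0
g(2) = mex{0} = 1
g(3) = mex{0} = 1
g(4) = mex{1} = 0
g(5) = mex{1} = 0
g(6) = mex{0} = 1
g(7) = mex{0} = 1
g(8) = mex{1} = 0
g(9) = mex{1} = 0
The P-positions (g = 0) in 0..9 are 0, 1, 4, 5, 8, 9.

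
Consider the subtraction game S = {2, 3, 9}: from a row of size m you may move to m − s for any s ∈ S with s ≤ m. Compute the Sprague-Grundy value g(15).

Build the Grundy sequence with g(k) = mex{g(k−s) : s ∈ {2, 3, 9}, s ≤ k}:
k:     0  1  2  3  4  5  6  7  8  9 10 11 12 13 14 15
g(k):  0  0  1  1  2  0  0  1  1  2  2  0  0  1  1  2
So g(15) = 2.

2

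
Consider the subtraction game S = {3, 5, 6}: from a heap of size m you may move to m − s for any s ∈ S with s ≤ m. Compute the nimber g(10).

Compute g(0), g(1), … for moves {3, 5, 6}:
k:     0  1  2  3  4  5  6  7  8  9 10
g(k):  0  0  0  1  1  1  2  2  2  0  0
So g(10) = 0.

0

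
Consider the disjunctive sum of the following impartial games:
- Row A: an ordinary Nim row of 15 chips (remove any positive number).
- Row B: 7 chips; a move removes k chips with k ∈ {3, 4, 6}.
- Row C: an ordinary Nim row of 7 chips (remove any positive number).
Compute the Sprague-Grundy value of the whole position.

Row A is a plain Nim row of size 15, so its Grundy value is 15.
Grundy values for row B (subtraction set {3, 4, 6}):
k:     0  1  2  3  4  5  6  7
g(k):  0  0  0  1  1  1  2  2
So g(7) = 2.
Row C is a plain Nim row of size 7, so its Grundy value is 7.
The value of a disjunctive sum is the nim-sum of the parts.
Combined value = 15 ⊕ 2 ⊕ 7 = 10.

10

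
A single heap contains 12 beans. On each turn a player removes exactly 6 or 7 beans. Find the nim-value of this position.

2

Compute g(0), g(1), … for moves {6, 7}:
k:     0  1  2  3  4  5  6  7  8  9 10 11 12
g(k):  0  0  0  0  0  0  1  1  1  1  1  1  2
So g(12) = 2.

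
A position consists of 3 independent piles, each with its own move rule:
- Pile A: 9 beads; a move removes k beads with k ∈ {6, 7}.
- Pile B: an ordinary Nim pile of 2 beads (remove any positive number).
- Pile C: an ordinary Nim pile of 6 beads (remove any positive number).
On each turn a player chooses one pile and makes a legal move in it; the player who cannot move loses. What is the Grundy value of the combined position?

5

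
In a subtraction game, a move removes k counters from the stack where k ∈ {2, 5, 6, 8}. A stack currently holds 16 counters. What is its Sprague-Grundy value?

Build the Grundy sequence with g(k) = mex{g(k−s) : s ∈ {2, 5, 6, 8}, s ≤ k}:
k:     0  1  2  3  4  5  6  7  8  9 10 11 12 13 14 15 16
g(k):  0  0  1  1  0  2  1  3  2  2  3  0  2  1  0  0  1
So g(16) = 1.

1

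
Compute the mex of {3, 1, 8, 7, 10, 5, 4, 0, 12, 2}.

The values 0, 1, 2, 3, 4, 5 are all present; 6 is the first non-negative integer missing from the set.

6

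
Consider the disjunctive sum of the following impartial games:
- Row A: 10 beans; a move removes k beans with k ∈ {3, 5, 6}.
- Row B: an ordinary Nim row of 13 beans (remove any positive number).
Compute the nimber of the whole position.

13

Build the Grundy sequence for row A with g(k) = mex{g(k−s) : s ∈ {3, 5, 6}, s ≤ k}:
g(0) = mex{} = 0
g(1) = mex{} = 0
g(2) = mex{} = 0
g(3) = mex{0} = 1
g(4) = mex{0} = 1
g(5) = mex{0} = 1
g(6) = mex{0,1} = 2
g(7) = mex{0,1} = 2
g(8) = mex{0,1} = 2
g(9) = mex{1,2} = 0
g(10) = mex{1,2} = 0
So g(10) = 0.
Row B is a plain Nim row of size 13, so its Grundy value is 13.
The value of a disjunctive sum is the nim-sum of the parts.
Combined value = 0 ⊕ 13 = 13.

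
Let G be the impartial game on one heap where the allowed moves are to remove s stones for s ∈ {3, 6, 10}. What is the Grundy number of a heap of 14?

0

Compute g(0), g(1), … for moves {3, 6, 10}:
k:     0  1  2  3  4  5  6  7  8  9 10 11 12 13 14
g(k):  0  0  0  1  1  1  2  2  2  0  3  3  1  0  0
So g(14) = 0.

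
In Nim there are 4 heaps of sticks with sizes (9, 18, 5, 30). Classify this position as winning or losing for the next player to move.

Nim-sum: 9 ⊕ 18 ⊕ 5 ⊕ 30 = 0.
The nim-sum is 0, so this is a P-position: the player to move is in a losing position under optimal play.

Losing position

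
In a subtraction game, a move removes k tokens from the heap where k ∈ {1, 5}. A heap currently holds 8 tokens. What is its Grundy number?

Grundy values for subtraction set {1, 5}:
g(0) = mex{} = 0
g(1) = mex{0} = 1
g(2) = mex{1} = 0
g(3) = mex{0} = 1
g(4) = mex{1} = 0
g(5) = mex{0} = 1
g(6) = mex{1} = 0
g(7) = mex{0} = 1
g(8) = mex{1} = 0
So g(8) = 0.

0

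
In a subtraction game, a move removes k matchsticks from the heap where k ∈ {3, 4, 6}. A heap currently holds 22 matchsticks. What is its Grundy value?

1

Build the Grundy sequence with g(k) = mex{g(k−s) : s ∈ {3, 4, 6}, s ≤ k}:
k:     0  1  2  3  4  5  6  7  8  9 10 11 12 13 14 15 16 17 18 19 20 21 22
g(k):  0  0  0  1  1  1  2  2  2  0  0  0  1  1  1  2  2  2  0  0  0  1  1
So g(22) = 1.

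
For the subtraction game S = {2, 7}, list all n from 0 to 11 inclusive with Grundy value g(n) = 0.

0, 1, 4, 5, 9, 10

Grundy values for subtraction set {2, 7}:
g(0) = mex{} = 0
g(1) = mex{} = 0
g(2) = mex{0} = 1
g(3) = mex{0} = 1
g(4) = mex{1} = 0
g(5) = mex{1} = 0
g(6) = mex{0} = 1
g(7) = mex{0} = 1
g(8) = mex{0,1} = 2
g(9) = mex{1} = 0
g(10) = mex{1,2} = 0
g(11) = mex{0} = 1
The P-positions (g = 0) in 0..11 are 0, 1, 4, 5, 9, 10.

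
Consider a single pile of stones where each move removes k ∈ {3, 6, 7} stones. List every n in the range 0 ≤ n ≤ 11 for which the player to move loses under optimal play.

0, 1, 2, 10, 11

Compute g(0), g(1), … for moves {3, 6, 7}:
k:     0  1  2  3  4  5  6  7  8  9 10 11
g(k):  0  0  0  1  1  1  2  2  2  3  0  0
The P-positions (g = 0) in 0..11 are 0, 1, 2, 10, 11.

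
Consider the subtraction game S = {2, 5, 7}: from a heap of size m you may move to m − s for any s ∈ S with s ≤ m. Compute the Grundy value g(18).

2

Grundy values for subtraction set {2, 5, 7}:
k:     0  1  2  3  4  5  6  7  8  9 10 11 12 13 14 15 16 17 18
g(k):  0  0  1  1  0  2  1  3  2  2  0  3  1  0  0  1  1  2  2
So g(18) = 2.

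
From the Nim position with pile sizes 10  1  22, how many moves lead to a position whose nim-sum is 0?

1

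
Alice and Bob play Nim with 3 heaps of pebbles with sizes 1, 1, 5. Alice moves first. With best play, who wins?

Alice wins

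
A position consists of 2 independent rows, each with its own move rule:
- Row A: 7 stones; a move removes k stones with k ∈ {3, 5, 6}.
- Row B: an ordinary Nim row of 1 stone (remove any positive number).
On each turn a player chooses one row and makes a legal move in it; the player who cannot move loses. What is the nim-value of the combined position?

3

Build the Grundy sequence for row A with g(k) = mex{g(k−s) : s ∈ {3, 5, 6}, s ≤ k}:
g(0) = mex{} = 0
g(1) = mex{} = 0
g(2) = mex{} = 0
g(3) = mex{0} = 1
g(4) = mex{0} = 1
g(5) = mex{0} = 1
g(6) = mex{0,1} = 2
g(7) = mex{0,1} = 2
So g(7) = 2.
Row B is a plain Nim row of size 1, so its Grundy value is 1.
The value of a disjunctive sum is the nim-sum of the parts.
Combined value = 2 ⊕ 1 = 3.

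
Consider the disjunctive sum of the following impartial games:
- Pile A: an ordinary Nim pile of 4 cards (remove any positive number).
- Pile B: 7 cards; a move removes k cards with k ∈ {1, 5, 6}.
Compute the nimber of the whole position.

7

Pile A is a plain Nim pile of size 4, so its Grundy value is 4.
Build the Grundy sequence for pile B with g(k) = mex{g(k−s) : s ∈ {1, 5, 6}, s ≤ k}:
k:     0  1  2  3  4  5  6  7
g(k):  0  1  0  1  0  1  2  3
So g(7) = 3.
The value of a disjunctive sum is the nim-sum of the parts.
Combined value = 4 XOR 3 = 7.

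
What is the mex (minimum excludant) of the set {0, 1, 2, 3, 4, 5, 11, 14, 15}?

6

The values 0, 1, 2, 3, 4, 5 are all present; 6 is the first non-negative integer missing from the set.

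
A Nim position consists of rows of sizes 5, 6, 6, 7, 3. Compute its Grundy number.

1

Nim-sum: 5 ⊕ 6 ⊕ 6 ⊕ 7 ⊕ 3 = 1.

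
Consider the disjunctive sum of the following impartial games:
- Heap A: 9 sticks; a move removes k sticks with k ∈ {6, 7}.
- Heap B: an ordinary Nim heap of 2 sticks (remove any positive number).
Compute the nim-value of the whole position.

Grundy values for heap A (subtraction set {6, 7}):
g(0) = mex{} = 0
g(1) = mex{} = 0
g(2) = mex{} = 0
g(3) = mex{} = 0
g(4) = mex{} = 0
g(5) = mex{} = 0
g(6) = mex{0} = 1
g(7) = mex{0} = 1
g(8) = mex{0} = 1
g(9) = mex{0} = 1
So g(9) = 1.
Heap B is a plain Nim heap of size 2, so its Grundy value is 2.
By the Sprague-Grundy theorem, the Grundy value of a sum of independent games is the XOR of the component values.
Combined value = 1 XOR 2 = 3.

3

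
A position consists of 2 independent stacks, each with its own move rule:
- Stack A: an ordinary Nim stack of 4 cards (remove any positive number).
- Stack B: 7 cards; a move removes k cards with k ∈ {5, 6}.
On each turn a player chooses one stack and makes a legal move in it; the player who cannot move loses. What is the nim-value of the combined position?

Stack A is a plain Nim stack of size 4, so its Grundy value is 4.
Build the Grundy sequence for stack B with g(k) = mex{g(k−s) : s ∈ {5, 6}, s ≤ k}:
k:     0  1  2  3  4  5  6  7
g(k):  0  0  0  0  0  1  1  1
So g(7) = 1.
By the Sprague-Grundy theorem, the Grundy value of a sum of independent games is the XOR of the component values.
Combined value = 4 ⊕ 1 = 5.

5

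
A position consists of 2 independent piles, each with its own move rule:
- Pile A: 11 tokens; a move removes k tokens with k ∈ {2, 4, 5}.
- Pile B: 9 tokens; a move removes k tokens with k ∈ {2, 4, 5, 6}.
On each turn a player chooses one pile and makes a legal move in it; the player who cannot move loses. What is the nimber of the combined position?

2

Build the Grundy sequence for pile A with g(k) = mex{g(k−s) : s ∈ {2, 4, 5}, s ≤ k}:
k:     0  1  2  3  4  5  6  7  8  9 10 11
g(k):  0  0  1  1  2  2  3  0  0  1  1  2
So g(11) = 2.
Grundy values for pile B (subtraction set {2, 4, 5, 6}):
k:     0  1  2  3  4  5  6  7  8  9
g(k):  0  0  1  1  2  2  3  3  0  0
So g(9) = 0.
The value of a disjunctive sum is the nim-sum of the parts.
Combined value = 2 XOR 0 = 2.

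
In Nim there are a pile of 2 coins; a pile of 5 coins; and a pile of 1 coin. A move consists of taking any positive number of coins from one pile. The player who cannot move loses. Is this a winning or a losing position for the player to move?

Compute the nim-sum pairwise:
2 XOR 5 = 7
7 XOR 1 = 6
The nim-sum is 6 ≠ 0, so this is an N-position: the player to move can win.

Winning position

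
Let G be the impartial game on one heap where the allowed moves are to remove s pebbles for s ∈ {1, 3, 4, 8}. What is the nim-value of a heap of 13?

Build the Grundy sequence with g(k) = mex{g(k−s) : s ∈ {1, 3, 4, 8}, s ≤ k}:
g(0) = mex{} = 0
g(1) = mex{0} = 1
g(2) = mex{1} = 0
g(3) = mex{0} = 1
g(4) = mex{0,1} = 2
g(5) = mex{0,1,2} = 3
g(6) = mex{0,1,3} = 2
g(7) = mex{1,2} = 0
g(8) = mex{0,2,3} = 1
g(9) = mex{1,2,3} = 0
g(10) = mex{0,2} = 1
g(11) = mex{0,1} = 2
g(12) = mex{0,1,2} = 3
g(13) = mex{0,1,3} = 2
So g(13) = 2.

2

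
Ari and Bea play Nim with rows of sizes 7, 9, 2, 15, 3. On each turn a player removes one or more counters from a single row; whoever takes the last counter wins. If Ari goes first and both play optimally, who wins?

Bea wins

Nim-sum: 7 ⊕ 9 ⊕ 2 ⊕ 15 ⊕ 3 = 0.
The nim-sum is 0, so this is a P-position: the player to move is in a losing position under optimal play; Ari is about to move from it and so loses — Bea wins.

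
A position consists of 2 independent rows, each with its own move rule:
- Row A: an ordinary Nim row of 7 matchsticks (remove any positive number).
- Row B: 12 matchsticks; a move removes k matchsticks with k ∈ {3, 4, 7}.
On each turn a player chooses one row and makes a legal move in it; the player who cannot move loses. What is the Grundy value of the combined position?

7

Row A is a plain Nim row of size 7, so its Grundy value is 7.
Grundy values for row B (subtraction set {3, 4, 7}):
g(0) = mex{} = 0
g(1) = mex{} = 0
g(2) = mex{} = 0
g(3) = mex{0} = 1
g(4) = mex{0} = 1
g(5) = mex{0} = 1
g(6) = mex{0,1} = 2
g(7) = mex{0,1} = 2
g(8) = mex{0,1} = 2
g(9) = mex{0,1,2} = 3
g(10) = mex{1,2} = 0
g(11) = mex{1,2} = 0
g(12) = mex{1,2,3} = 0
So g(12) = 0.
The value of a disjunctive sum is the nim-sum of the parts.
Combined value = 7 ⊕ 0 = 7.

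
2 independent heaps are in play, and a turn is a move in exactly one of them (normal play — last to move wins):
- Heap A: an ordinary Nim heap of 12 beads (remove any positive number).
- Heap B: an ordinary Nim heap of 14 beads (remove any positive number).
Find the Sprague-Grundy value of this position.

2

Heap A is a plain Nim heap of size 12, so its Grundy value is 12.
Heap B is a plain Nim heap of size 14, so its Grundy value is 14.
By the Sprague-Grundy theorem, the Grundy value of a sum of independent games is the XOR of the component values.
Combined value = 12 XOR 14 = 2.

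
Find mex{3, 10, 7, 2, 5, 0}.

1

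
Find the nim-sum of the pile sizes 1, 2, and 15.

12

Nim-sum: 1 ^ 2 ^ 15 = 12.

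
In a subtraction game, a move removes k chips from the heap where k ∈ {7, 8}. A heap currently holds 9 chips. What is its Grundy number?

1

Build the Grundy sequence with g(k) = mex{g(k−s) : s ∈ {7, 8}, s ≤ k}:
g(0) = mex{} = 0
g(1) = mex{} = 0
g(2) = mex{} = 0
g(3) = mex{} = 0
g(4) = mex{} = 0
g(5) = mex{} = 0
g(6) = mex{} = 0
g(7) = mex{0} = 1
g(8) = mex{0} = 1
g(9) = mex{0} = 1
So g(9) = 1.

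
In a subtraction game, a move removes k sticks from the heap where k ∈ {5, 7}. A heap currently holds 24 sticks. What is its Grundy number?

Compute g(0), g(1), … for moves {5, 7}:
k:     0  1  2  3  4  5  6  7  8  9 10 11 12 13 14 15 16 17 18 19 20 21 22 23 24
g(k):  0  0  0  0  0  1  1  1  1  1  2  2  0  0  0  0  0  1  1  1  1  1  2  2  0
So g(24) = 0.

0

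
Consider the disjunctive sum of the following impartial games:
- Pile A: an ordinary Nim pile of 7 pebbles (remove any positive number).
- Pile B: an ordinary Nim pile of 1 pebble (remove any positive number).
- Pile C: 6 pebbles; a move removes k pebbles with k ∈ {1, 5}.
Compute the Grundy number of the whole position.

6

Pile A is a plain Nim pile of size 7, so its Grundy value is 7.
Pile B is a plain Nim pile of size 1, so its Grundy value is 1.
Build the Grundy sequence for pile C with g(k) = mex{g(k−s) : s ∈ {1, 5}, s ≤ k}:
g(0) = mex{} = 0
g(1) = mex{0} = 1
g(2) = mex{1} = 0
g(3) = mex{0} = 1
g(4) = mex{1} = 0
g(5) = mex{0} = 1
g(6) = mex{1} = 0
So g(6) = 0.
By the Sprague-Grundy theorem, the Grundy value of a sum of independent games is the XOR of the component values.
Combined value = 7 XOR 1 XOR 0 = 6.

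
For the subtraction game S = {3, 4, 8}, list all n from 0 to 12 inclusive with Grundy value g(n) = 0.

0, 1, 2, 7, 12

Grundy values for subtraction set {3, 4, 8}:
g(0) = mex{} = 0
g(1) = mex{} = 0
g(2) = mex{} = 0
g(3) = mex{0} = 1
g(4) = mex{0} = 1
g(5) = mex{0} = 1
g(6) = mex{0,1} = 2
g(7) = mex{1} = 0
g(8) = mex{0,1} = 2
g(9) = mex{0,1,2} = 3
g(10) = mex{0,2} = 1
g(11) = mex{0,1,2} = 3
g(12) = mex{1,2,3} = 0
The P-positions (g = 0) in 0..12 are 0, 1, 2, 7, 12.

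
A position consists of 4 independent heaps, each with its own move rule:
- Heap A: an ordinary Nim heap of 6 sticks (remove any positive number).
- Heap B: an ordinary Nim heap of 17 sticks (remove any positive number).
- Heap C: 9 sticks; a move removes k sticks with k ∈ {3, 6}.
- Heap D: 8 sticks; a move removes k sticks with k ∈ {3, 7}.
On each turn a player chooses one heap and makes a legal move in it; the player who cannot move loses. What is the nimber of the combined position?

21

Heap A is a plain Nim heap of size 6, so its Grundy value is 6.
Heap B is a plain Nim heap of size 17, so its Grundy value is 17.
Grundy values for heap C (subtraction set {3, 6}):
k:     0  1  2  3  4  5  6  7  8  9
g(k):  0  0  0  1  1  1  2  2  2  0
So g(9) = 0.
For heap D, compute g(0), g(1), … with moves {3, 7}:
k:     0  1  2  3  4  5  6  7  8
g(k):  0  0  0  1  1  1  0  2  2
So g(8) = 2.
By the Sprague-Grundy theorem, the Grundy value of a sum of independent games is the XOR of the component values.
Combined value = 6 ⊕ 17 ⊕ 0 ⊕ 2 = 21.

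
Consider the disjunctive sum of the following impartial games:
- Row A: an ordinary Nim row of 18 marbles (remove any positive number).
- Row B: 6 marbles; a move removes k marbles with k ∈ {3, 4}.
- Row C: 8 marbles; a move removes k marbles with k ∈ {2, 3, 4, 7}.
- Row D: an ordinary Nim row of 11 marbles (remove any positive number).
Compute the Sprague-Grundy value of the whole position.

Row A is a plain Nim row of size 18, so its Grundy value is 18.
For row B, compute g(0), g(1), … with moves {3, 4}:
k:     0  1  2  3  4  5  6
g(k):  0  0  0  1  1  1  2
So g(6) = 2.
For row C, compute g(0), g(1), … with moves {2, 3, 4, 7}:
k:     0  1  2  3  4  5  6  7  8
g(k):  0  0  1  1  2  2  0  3  1
So g(8) = 1.
Row D is a plain Nim row of size 11, so its Grundy value is 11.
The value of a disjunctive sum is the nim-sum of the parts.
Combined value = 18 XOR 2 XOR 1 XOR 11 = 26.

26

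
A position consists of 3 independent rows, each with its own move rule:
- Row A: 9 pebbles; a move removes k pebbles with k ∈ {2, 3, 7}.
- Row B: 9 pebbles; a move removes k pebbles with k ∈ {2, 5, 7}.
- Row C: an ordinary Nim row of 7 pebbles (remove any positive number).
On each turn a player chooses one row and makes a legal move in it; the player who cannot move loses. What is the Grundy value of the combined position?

7

For row A, compute g(0), g(1), … with moves {2, 3, 7}:
g(0) = mex{} = 0
g(1) = mex{} = 0
g(2) = mex{0} = 1
g(3) = mex{0} = 1
g(4) = mex{0,1} = 2
g(5) = mex{1} = 0
g(6) = mex{1,2} = 0
g(7) = mex{0,2} = 1
g(8) = mex{0} = 1
g(9) = mex{0,1} = 2
So g(9) = 2.
Grundy values for row B (subtraction set {2, 5, 7}):
k:     0  1  2  3  4  5  6  7  8  9
g(k):  0  0  1  1  0  2  1  3  2  2
So g(9) = 2.
Row C is a plain Nim row of size 7, so its Grundy value is 7.
By the Sprague-Grundy theorem, the Grundy value of a sum of independent games is the XOR of the component values.
Combined value = 2 XOR 2 XOR 7 = 7.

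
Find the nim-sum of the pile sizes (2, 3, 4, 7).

2

Compute the nim-sum pairwise:
2 XOR 3 = 1
1 XOR 4 = 5
5 XOR 7 = 2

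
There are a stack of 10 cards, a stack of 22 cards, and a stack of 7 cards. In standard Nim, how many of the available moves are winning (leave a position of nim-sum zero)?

Nim-sum: 10 ^ 22 ^ 7 = 27.
The overall nim-sum is X = 27. A stack of size p has a winning move iff p XOR X < p (reduce it to p XOR X).
  10: 10 XOR 27 = 17 ≥ 10 — no move.
  22: 22 XOR 27 = 13 < 22 — winning move (to 13).
  7: 7 XOR 27 = 28 ≥ 7 — no move.
That gives 1 winning move.

1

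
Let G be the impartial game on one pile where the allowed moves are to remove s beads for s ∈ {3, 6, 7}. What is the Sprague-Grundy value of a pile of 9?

Grundy values for subtraction set {3, 6, 7}:
k:     0  1  2  3  4  5  6  7  8  9
g(k):  0  0  0  1  1  1  2  2  2  3
So g(9) = 3.

3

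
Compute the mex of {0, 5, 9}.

0 is in the set but 1 is not, so the mex is 1.

1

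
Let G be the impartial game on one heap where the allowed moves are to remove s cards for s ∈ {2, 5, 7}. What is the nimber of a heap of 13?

0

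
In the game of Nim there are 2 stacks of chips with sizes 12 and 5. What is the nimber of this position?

Compute the nim-sum pairwise:
12 ^ 5 = 9

9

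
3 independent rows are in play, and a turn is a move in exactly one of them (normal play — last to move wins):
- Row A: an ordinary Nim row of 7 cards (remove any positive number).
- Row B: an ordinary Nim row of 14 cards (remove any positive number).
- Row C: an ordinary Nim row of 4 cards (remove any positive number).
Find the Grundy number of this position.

Row A is a plain Nim row of size 7, so its Grundy value is 7.
Row B is a plain Nim row of size 14, so its Grundy value is 14.
Row C is a plain Nim row of size 4, so its Grundy value is 4.
The value of a disjunctive sum is the nim-sum of the parts.
Combined value = 7 XOR 14 XOR 4 = 13.

13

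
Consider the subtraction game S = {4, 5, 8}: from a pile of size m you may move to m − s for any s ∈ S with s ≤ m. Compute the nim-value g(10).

2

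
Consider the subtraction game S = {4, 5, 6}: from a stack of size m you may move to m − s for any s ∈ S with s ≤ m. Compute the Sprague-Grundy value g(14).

Grundy values for subtraction set {4, 5, 6}:
g(0) = mex{} = 0
g(1) = mex{} = 0
g(2) = mex{} = 0
g(3) = mex{} = 0
g(4) = mex{0} = 1
g(5) = mex{0} = 1
g(6) = mex{0} = 1
g(7) = mex{0} = 1
g(8) = mex{0,1} = 2
g(9) = mex{0,1} = 2
g(10) = mex{1} = 0
g(11) = mex{1} = 0
g(12) = mex{1,2} = 0
g(13) = mex{1,2} = 0
g(14) = mex{0,2} = 1
So g(14) = 1.

1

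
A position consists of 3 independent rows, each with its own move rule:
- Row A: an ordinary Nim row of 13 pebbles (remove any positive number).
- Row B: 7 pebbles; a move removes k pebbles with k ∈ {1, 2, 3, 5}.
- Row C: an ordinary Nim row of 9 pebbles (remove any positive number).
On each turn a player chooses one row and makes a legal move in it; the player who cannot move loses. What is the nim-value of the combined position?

Row A is a plain Nim row of size 13, so its Grundy value is 13.
Build the Grundy sequence for row B with g(k) = mex{g(k−s) : s ∈ {1, 2, 3, 5}, s ≤ k}:
g(0) = mex{} = 0
g(1) = mex{0} = 1
g(2) = mex{0,1} = 2
g(3) = mex{0,1,2} = 3
g(4) = mex{1,2,3} = 0
g(5) = mex{0,2,3} = 1
g(6) = mex{0,1,3} = 2
g(7) = mex{0,1,2} = 3
So g(7) = 3.
Row C is a plain Nim row of size 9, so its Grundy value is 9.
The value of a disjunctive sum is the nim-sum of the parts.
Combined value = 13 ⊕ 3 ⊕ 9 = 7.

7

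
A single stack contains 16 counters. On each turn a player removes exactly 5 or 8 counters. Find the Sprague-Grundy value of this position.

0

Compute g(0), g(1), … for moves {5, 8}:
k:     0  1  2  3  4  5  6  7  8  9 10 11 12 13 14 15 16
g(k):  0  0  0  0  0  1  1  1  1  1  2  2  2  0  0  0  0
So g(16) = 0.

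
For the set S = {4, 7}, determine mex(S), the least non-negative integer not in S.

0

0 is not in the set, so the mex is 0.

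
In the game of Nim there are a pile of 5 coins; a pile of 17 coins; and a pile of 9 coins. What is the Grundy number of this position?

29

Compute the nim-sum pairwise:
5 XOR 17 = 20
20 XOR 9 = 29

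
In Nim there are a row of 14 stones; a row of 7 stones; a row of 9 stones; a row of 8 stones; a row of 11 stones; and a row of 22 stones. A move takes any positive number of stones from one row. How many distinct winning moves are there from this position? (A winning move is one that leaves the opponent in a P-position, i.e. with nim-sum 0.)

1

Nim-sum: 14 XOR 7 XOR 9 XOR 8 XOR 11 XOR 22 = 21.
The overall nim-sum is X = 21. A row of size p has a winning move iff p XOR X < p (reduce it to p XOR X).
  14: 14 XOR 21 = 27 ≥ 14 — no move.
  7: 7 XOR 21 = 18 ≥ 7 — no move.
  9: 9 XOR 21 = 28 ≥ 9 — no move.
  8: 8 XOR 21 = 29 ≥ 8 — no move.
  11: 11 XOR 21 = 30 ≥ 11 — no move.
  22: 22 XOR 21 = 3 < 22 — winning move (to 3).
That gives 1 winning move.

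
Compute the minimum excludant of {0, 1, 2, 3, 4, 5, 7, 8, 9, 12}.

6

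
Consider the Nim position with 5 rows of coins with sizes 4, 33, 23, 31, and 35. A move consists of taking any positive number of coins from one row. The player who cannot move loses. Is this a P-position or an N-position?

Compute the nim-sum pairwise:
4 ⊕ 33 = 37
37 ⊕ 23 = 50
50 ⊕ 31 = 45
45 ⊕ 35 = 14
The nim-sum is 14 ≠ 0, so this is an N-position: the player to move can win.

N-position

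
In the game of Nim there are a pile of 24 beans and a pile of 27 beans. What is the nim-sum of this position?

3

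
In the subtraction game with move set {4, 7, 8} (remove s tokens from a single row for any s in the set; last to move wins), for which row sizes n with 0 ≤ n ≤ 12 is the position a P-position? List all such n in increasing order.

0, 1, 2, 3, 12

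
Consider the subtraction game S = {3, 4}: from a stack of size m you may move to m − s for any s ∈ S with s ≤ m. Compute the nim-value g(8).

0

Compute g(0), g(1), … for moves {3, 4}:
g(0) = mex{} = 0
g(1) = mex{} = 0
g(2) = mex{} = 0
g(3) = mex{0} = 1
g(4) = mex{0} = 1
g(5) = mex{0} = 1
g(6) = mex{0,1} = 2
g(7) = mex{1} = 0
g(8) = mex{1} = 0
So g(8) = 0.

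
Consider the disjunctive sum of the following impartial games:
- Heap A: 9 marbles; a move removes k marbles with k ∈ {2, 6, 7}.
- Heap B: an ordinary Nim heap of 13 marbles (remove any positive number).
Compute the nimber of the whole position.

13

Build the Grundy sequence for heap A with g(k) = mex{g(k−s) : s ∈ {2, 6, 7}, s ≤ k}:
k:     0  1  2  3  4  5  6  7  8  9
g(k):  0  0  1  1  0  0  1  1  2  0
So g(9) = 0.
Heap B is a plain Nim heap of size 13, so its Grundy value is 13.
The value of a disjunctive sum is the nim-sum of the parts.
Combined value = 0 ⊕ 13 = 13.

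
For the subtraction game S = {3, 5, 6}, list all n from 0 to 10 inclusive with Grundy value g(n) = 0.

0, 1, 2, 9, 10

Compute g(0), g(1), … for moves {3, 5, 6}:
g(0) = mex{} = 0
g(1) = mex{} = 0
g(2) = mex{} = 0
g(3) = mex{0} = 1
g(4) = mex{0} = 1
g(5) = mex{0} = 1
g(6) = mex{0,1} = 2
g(7) = mex{0,1} = 2
g(8) = mex{0,1} = 2
g(9) = mex{1,2} = 0
g(10) = mex{1,2} = 0
The P-positions (g = 0) in 0..10 are 0, 1, 2, 9, 10.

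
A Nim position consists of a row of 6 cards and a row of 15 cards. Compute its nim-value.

9

Compute the nim-sum pairwise:
6 ⊕ 15 = 9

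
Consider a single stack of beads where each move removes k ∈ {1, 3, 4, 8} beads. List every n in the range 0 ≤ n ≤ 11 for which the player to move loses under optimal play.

Build the Grundy sequence with g(k) = mex{g(k−s) : s ∈ {1, 3, 4, 8}, s ≤ k}:
k:     0  1  2  3  4  5  6  7  8  9 10 11
g(k):  0  1  0  1  2  3  2  0  1  0  1  2
The P-positions (g = 0) in 0..11 are 0, 2, 7, 9.

0, 2, 7, 9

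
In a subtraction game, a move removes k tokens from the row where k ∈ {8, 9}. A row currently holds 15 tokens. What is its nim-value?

1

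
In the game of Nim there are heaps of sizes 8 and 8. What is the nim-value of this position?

0

Nim-sum: 8 ⊕ 8 = 0.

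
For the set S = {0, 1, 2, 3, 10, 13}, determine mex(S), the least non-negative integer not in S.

The values 0, 1, 2, 3 are all present; 4 is the first non-negative integer missing from the set.

4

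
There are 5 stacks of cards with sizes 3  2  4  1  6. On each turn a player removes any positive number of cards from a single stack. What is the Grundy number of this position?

2

Nim-sum: 3 XOR 2 XOR 4 XOR 1 XOR 6 = 2.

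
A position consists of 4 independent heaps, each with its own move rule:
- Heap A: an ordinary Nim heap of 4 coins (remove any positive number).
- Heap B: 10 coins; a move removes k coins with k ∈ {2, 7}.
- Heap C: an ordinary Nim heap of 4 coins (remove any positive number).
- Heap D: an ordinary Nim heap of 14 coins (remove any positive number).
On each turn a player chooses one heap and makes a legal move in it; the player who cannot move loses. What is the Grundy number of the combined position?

Heap A is a plain Nim heap of size 4, so its Grundy value is 4.
Build the Grundy sequence for heap B with g(k) = mex{g(k−s) : s ∈ {2, 7}, s ≤ k}:
g(0) = mex{} = 0
g(1) = mex{} = 0
g(2) = mex{0} = 1
g(3) = mex{0} = 1
g(4) = mex{1} = 0
g(5) = mex{1} = 0
g(6) = mex{0} = 1
g(7) = mex{0} = 1
g(8) = mex{0,1} = 2
g(9) = mex{1} = 0
g(10) = mex{1,2} = 0
So g(10) = 0.
Heap C is a plain Nim heap of size 4, so its Grundy value is 4.
Heap D is a plain Nim heap of size 14, so its Grundy value is 14.
The value of a disjunctive sum is the nim-sum of the parts.
Combined value = 4 ⊕ 0 ⊕ 4 ⊕ 14 = 14.

14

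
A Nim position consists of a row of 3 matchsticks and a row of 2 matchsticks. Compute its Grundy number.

1

Nim-sum: 3 XOR 2 = 1.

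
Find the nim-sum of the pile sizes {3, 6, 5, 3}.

Compute the nim-sum pairwise:
3 ^ 6 = 5
5 ^ 5 = 0
0 ^ 3 = 3

3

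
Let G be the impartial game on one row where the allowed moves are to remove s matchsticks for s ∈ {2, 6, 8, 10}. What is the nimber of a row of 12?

2

Compute g(0), g(1), … for moves {2, 6, 8, 10}:
k:     0  1  2  3  4  5  6  7  8  9 10 11 12
g(k):  0  0  1  1  0  0  1  1  2  2  3  3  2
So g(12) = 2.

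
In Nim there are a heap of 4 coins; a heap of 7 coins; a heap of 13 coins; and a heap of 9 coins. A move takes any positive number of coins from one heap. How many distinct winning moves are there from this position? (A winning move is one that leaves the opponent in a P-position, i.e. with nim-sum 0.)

3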